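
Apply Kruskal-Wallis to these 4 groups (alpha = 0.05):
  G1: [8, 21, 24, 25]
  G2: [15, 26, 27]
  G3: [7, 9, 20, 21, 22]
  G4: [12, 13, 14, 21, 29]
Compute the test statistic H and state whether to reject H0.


Step 1: Combine all N = 17 observations and assign midranks.
sorted (value, group, rank): (7,G3,1), (8,G1,2), (9,G3,3), (12,G4,4), (13,G4,5), (14,G4,6), (15,G2,7), (20,G3,8), (21,G1,10), (21,G3,10), (21,G4,10), (22,G3,12), (24,G1,13), (25,G1,14), (26,G2,15), (27,G2,16), (29,G4,17)
Step 2: Sum ranks within each group.
R_1 = 39 (n_1 = 4)
R_2 = 38 (n_2 = 3)
R_3 = 34 (n_3 = 5)
R_4 = 42 (n_4 = 5)
Step 3: H = 12/(N(N+1)) * sum(R_i^2/n_i) - 3(N+1)
     = 12/(17*18) * (39^2/4 + 38^2/3 + 34^2/5 + 42^2/5) - 3*18
     = 0.039216 * 1445.58 - 54
     = 2.689542.
Step 4: Ties present; correction factor C = 1 - 24/(17^3 - 17) = 0.995098. Corrected H = 2.689542 / 0.995098 = 2.702791.
Step 5: Under H0, H ~ chi^2(3); p-value = 0.439753.
Step 6: alpha = 0.05. fail to reject H0.

H = 2.7028, df = 3, p = 0.439753, fail to reject H0.


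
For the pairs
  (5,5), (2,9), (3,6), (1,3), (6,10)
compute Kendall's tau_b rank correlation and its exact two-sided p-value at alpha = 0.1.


Step 1: Enumerate the 10 unordered pairs (i,j) with i<j and classify each by sign(x_j-x_i) * sign(y_j-y_i).
  (1,2):dx=-3,dy=+4->D; (1,3):dx=-2,dy=+1->D; (1,4):dx=-4,dy=-2->C; (1,5):dx=+1,dy=+5->C
  (2,3):dx=+1,dy=-3->D; (2,4):dx=-1,dy=-6->C; (2,5):dx=+4,dy=+1->C; (3,4):dx=-2,dy=-3->C
  (3,5):dx=+3,dy=+4->C; (4,5):dx=+5,dy=+7->C
Step 2: C = 7, D = 3, total pairs = 10.
Step 3: tau = (C - D)/(n(n-1)/2) = (7 - 3)/10 = 0.400000.
Step 4: Exact two-sided p-value (enumerate n! = 120 permutations of y under H0): p = 0.483333.
Step 5: alpha = 0.1. fail to reject H0.

tau_b = 0.4000 (C=7, D=3), p = 0.483333, fail to reject H0.


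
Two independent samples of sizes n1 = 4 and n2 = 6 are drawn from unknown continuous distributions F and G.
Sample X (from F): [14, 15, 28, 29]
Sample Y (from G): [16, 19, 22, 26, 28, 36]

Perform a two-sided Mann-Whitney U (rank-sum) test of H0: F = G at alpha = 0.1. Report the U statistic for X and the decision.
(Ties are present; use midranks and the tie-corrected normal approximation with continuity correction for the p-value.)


Step 1: Combine and sort all 10 observations; assign midranks.
sorted (value, group): (14,X), (15,X), (16,Y), (19,Y), (22,Y), (26,Y), (28,X), (28,Y), (29,X), (36,Y)
ranks: 14->1, 15->2, 16->3, 19->4, 22->5, 26->6, 28->7.5, 28->7.5, 29->9, 36->10
Step 2: Rank sum for X: R1 = 1 + 2 + 7.5 + 9 = 19.5.
Step 3: U_X = R1 - n1(n1+1)/2 = 19.5 - 4*5/2 = 19.5 - 10 = 9.5.
       U_Y = n1*n2 - U_X = 24 - 9.5 = 14.5.
Step 4: Ties are present, so use the tie-corrected normal approximation (with continuity correction) for the p-value.
Step 5: p-value = 0.668870; compare to alpha = 0.1. fail to reject H0.

U_X = 9.5, p = 0.668870, fail to reject H0 at alpha = 0.1.


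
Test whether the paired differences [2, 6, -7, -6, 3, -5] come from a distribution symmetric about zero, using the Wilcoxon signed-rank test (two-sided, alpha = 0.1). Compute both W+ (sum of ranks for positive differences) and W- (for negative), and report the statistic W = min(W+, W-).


Step 1: Drop any zero differences (none here) and take |d_i|.
|d| = [2, 6, 7, 6, 3, 5]
Step 2: Midrank |d_i| (ties get averaged ranks).
ranks: |2|->1, |6|->4.5, |7|->6, |6|->4.5, |3|->2, |5|->3
Step 3: Attach original signs; sum ranks with positive sign and with negative sign.
W+ = 1 + 4.5 + 2 = 7.5
W- = 6 + 4.5 + 3 = 13.5
(Check: W+ + W- = 21 should equal n(n+1)/2 = 21.)
Step 4: Test statistic W = min(W+, W-) = 7.5.
Step 5: Ties in |d|, so use the tie-corrected normal approximation.
        E[W] = n(n+1)/4 = 6*7/4 = 10.5.
        Tie groups: |d|=6 (t=2); sum(t^3 - t) = 6.
        Var[W] = n(n+1)(2n+1)/24 - sum(t^3-t)/48 = 546/24 - 6/48 = 22.625.
        z = (W - E[W]) / sqrt(Var[W]) = (7.5 - 10.5) / 4.7566 = -0.6307.
        Two-sided p = 2*Phi(z) = 0.528233.
Step 6: alpha = 0.1. fail to reject H0.

W+ = 7.5, W- = 13.5, W = min = 7.5, p = 0.528233, fail to reject H0.


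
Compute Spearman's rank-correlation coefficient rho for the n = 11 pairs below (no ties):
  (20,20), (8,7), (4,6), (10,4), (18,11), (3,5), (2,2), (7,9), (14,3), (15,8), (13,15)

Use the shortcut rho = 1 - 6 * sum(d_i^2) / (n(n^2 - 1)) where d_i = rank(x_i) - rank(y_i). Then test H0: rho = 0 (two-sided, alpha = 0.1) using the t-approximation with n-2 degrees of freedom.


Step 1: Rank x and y separately (midranks; no ties here).
rank(x): 20->11, 8->5, 4->3, 10->6, 18->10, 3->2, 2->1, 7->4, 14->8, 15->9, 13->7
rank(y): 20->11, 7->6, 6->5, 4->3, 11->9, 5->4, 2->1, 9->8, 3->2, 8->7, 15->10
Step 2: d_i = R_x(i) - R_y(i); compute d_i^2.
  (11-11)^2=0, (5-6)^2=1, (3-5)^2=4, (6-3)^2=9, (10-9)^2=1, (2-4)^2=4, (1-1)^2=0, (4-8)^2=16, (8-2)^2=36, (9-7)^2=4, (7-10)^2=9
sum(d^2) = 84.
Step 3: rho = 1 - 6*84 / (11*(11^2 - 1)) = 1 - 504/1320 = 0.618182.
Step 4: Under H0, t = rho * sqrt((n-2)/(1-rho^2)) = 2.3594 ~ t(9).
Step 5: Two-sided p-value from the t-distribution with 9 df = 0.042646.
Step 6: alpha = 0.1. reject H0.

rho = 0.6182, p = 0.042646, reject H0 at alpha = 0.1.


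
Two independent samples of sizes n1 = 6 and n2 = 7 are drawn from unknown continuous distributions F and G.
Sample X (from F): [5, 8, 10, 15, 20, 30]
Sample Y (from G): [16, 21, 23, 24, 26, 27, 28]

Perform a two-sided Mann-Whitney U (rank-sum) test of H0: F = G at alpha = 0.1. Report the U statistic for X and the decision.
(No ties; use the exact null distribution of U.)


Step 1: Combine and sort all 13 observations; assign midranks.
sorted (value, group): (5,X), (8,X), (10,X), (15,X), (16,Y), (20,X), (21,Y), (23,Y), (24,Y), (26,Y), (27,Y), (28,Y), (30,X)
ranks: 5->1, 8->2, 10->3, 15->4, 16->5, 20->6, 21->7, 23->8, 24->9, 26->10, 27->11, 28->12, 30->13
Step 2: Rank sum for X: R1 = 1 + 2 + 3 + 4 + 6 + 13 = 29.
Step 3: U_X = R1 - n1(n1+1)/2 = 29 - 6*7/2 = 29 - 21 = 8.
       U_Y = n1*n2 - U_X = 42 - 8 = 34.
Step 4: No ties, so the exact null distribution of U (based on enumerating the C(13,6) = 1716 equally likely rank assignments) gives the two-sided p-value.
Step 5: p-value = 0.073427; compare to alpha = 0.1. reject H0.

U_X = 8, p = 0.073427, reject H0 at alpha = 0.1.


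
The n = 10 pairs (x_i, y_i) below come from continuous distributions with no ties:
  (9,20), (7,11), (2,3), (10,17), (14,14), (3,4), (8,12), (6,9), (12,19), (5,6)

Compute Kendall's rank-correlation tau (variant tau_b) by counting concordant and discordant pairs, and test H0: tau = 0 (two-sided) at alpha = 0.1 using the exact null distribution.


Step 1: Enumerate the 45 unordered pairs (i,j) with i<j and classify each by sign(x_j-x_i) * sign(y_j-y_i).
  (1,2):dx=-2,dy=-9->C; (1,3):dx=-7,dy=-17->C; (1,4):dx=+1,dy=-3->D; (1,5):dx=+5,dy=-6->D
  (1,6):dx=-6,dy=-16->C; (1,7):dx=-1,dy=-8->C; (1,8):dx=-3,dy=-11->C; (1,9):dx=+3,dy=-1->D
  (1,10):dx=-4,dy=-14->C; (2,3):dx=-5,dy=-8->C; (2,4):dx=+3,dy=+6->C; (2,5):dx=+7,dy=+3->C
  (2,6):dx=-4,dy=-7->C; (2,7):dx=+1,dy=+1->C; (2,8):dx=-1,dy=-2->C; (2,9):dx=+5,dy=+8->C
  (2,10):dx=-2,dy=-5->C; (3,4):dx=+8,dy=+14->C; (3,5):dx=+12,dy=+11->C; (3,6):dx=+1,dy=+1->C
  (3,7):dx=+6,dy=+9->C; (3,8):dx=+4,dy=+6->C; (3,9):dx=+10,dy=+16->C; (3,10):dx=+3,dy=+3->C
  (4,5):dx=+4,dy=-3->D; (4,6):dx=-7,dy=-13->C; (4,7):dx=-2,dy=-5->C; (4,8):dx=-4,dy=-8->C
  (4,9):dx=+2,dy=+2->C; (4,10):dx=-5,dy=-11->C; (5,6):dx=-11,dy=-10->C; (5,7):dx=-6,dy=-2->C
  (5,8):dx=-8,dy=-5->C; (5,9):dx=-2,dy=+5->D; (5,10):dx=-9,dy=-8->C; (6,7):dx=+5,dy=+8->C
  (6,8):dx=+3,dy=+5->C; (6,9):dx=+9,dy=+15->C; (6,10):dx=+2,dy=+2->C; (7,8):dx=-2,dy=-3->C
  (7,9):dx=+4,dy=+7->C; (7,10):dx=-3,dy=-6->C; (8,9):dx=+6,dy=+10->C; (8,10):dx=-1,dy=-3->C
  (9,10):dx=-7,dy=-13->C
Step 2: C = 40, D = 5, total pairs = 45.
Step 3: tau = (C - D)/(n(n-1)/2) = (40 - 5)/45 = 0.777778.
Step 4: Exact two-sided p-value (enumerate n! = 3628800 permutations of y under H0): p = 0.000946.
Step 5: alpha = 0.1. reject H0.

tau_b = 0.7778 (C=40, D=5), p = 0.000946, reject H0.


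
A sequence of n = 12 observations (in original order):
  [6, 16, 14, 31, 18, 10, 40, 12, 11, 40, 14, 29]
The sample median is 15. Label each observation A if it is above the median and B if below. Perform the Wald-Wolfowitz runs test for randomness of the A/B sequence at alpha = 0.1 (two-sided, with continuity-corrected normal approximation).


Step 1: Compute median = 15; label A = above, B = below.
Labels in order: BABAABABBABA  (n_A = 6, n_B = 6)
Step 2: Count runs R = 10.
Step 3: Under H0 (random ordering), E[R] = 2*n_A*n_B/(n_A+n_B) + 1 = 2*6*6/12 + 1 = 7.0000.
        Var[R] = 2*n_A*n_B*(2*n_A*n_B - n_A - n_B) / ((n_A+n_B)^2 * (n_A+n_B-1)) = 4320/1584 = 2.7273.
        SD[R] = 1.6514.
Step 4: Continuity-corrected z = (R - 0.5 - E[R]) / SD[R] = (10 - 0.5 - 7.0000) / 1.6514 = 1.5138.
Step 5: Two-sided p-value via normal approximation = 2*(1 - Phi(|z|)) = 0.130070.
Step 6: alpha = 0.1. fail to reject H0.

R = 10, z = 1.5138, p = 0.130070, fail to reject H0.


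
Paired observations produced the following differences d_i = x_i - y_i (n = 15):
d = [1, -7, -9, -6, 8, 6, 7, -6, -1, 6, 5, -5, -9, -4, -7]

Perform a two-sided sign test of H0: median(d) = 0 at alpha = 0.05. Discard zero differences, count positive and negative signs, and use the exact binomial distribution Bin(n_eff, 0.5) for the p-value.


Step 1: Discard zero differences. Original n = 15; n_eff = number of nonzero differences = 15.
Nonzero differences (with sign): +1, -7, -9, -6, +8, +6, +7, -6, -1, +6, +5, -5, -9, -4, -7
Step 2: Count signs: positive = 6, negative = 9.
Step 3: Under H0: P(positive) = 0.5, so the number of positives S ~ Bin(15, 0.5).
Step 4: Two-sided exact p-value = sum of Bin(15,0.5) probabilities at or below the observed probability = 0.607239.
Step 5: alpha = 0.05. fail to reject H0.

n_eff = 15, pos = 6, neg = 9, p = 0.607239, fail to reject H0.


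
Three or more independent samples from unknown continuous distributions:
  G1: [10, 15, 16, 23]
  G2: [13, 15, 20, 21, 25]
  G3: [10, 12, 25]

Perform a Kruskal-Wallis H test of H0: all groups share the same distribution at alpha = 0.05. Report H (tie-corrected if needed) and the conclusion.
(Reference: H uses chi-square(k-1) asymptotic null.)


Step 1: Combine all N = 12 observations and assign midranks.
sorted (value, group, rank): (10,G1,1.5), (10,G3,1.5), (12,G3,3), (13,G2,4), (15,G1,5.5), (15,G2,5.5), (16,G1,7), (20,G2,8), (21,G2,9), (23,G1,10), (25,G2,11.5), (25,G3,11.5)
Step 2: Sum ranks within each group.
R_1 = 24 (n_1 = 4)
R_2 = 38 (n_2 = 5)
R_3 = 16 (n_3 = 3)
Step 3: H = 12/(N(N+1)) * sum(R_i^2/n_i) - 3(N+1)
     = 12/(12*13) * (24^2/4 + 38^2/5 + 16^2/3) - 3*13
     = 0.076923 * 518.133 - 39
     = 0.856410.
Step 4: Ties present; correction factor C = 1 - 18/(12^3 - 12) = 0.989510. Corrected H = 0.856410 / 0.989510 = 0.865489.
Step 5: Under H0, H ~ chi^2(2); p-value = 0.648726.
Step 6: alpha = 0.05. fail to reject H0.

H = 0.8655, df = 2, p = 0.648726, fail to reject H0.


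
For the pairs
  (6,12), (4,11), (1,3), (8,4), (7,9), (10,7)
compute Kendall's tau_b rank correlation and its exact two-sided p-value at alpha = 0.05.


Step 1: Enumerate the 15 unordered pairs (i,j) with i<j and classify each by sign(x_j-x_i) * sign(y_j-y_i).
  (1,2):dx=-2,dy=-1->C; (1,3):dx=-5,dy=-9->C; (1,4):dx=+2,dy=-8->D; (1,5):dx=+1,dy=-3->D
  (1,6):dx=+4,dy=-5->D; (2,3):dx=-3,dy=-8->C; (2,4):dx=+4,dy=-7->D; (2,5):dx=+3,dy=-2->D
  (2,6):dx=+6,dy=-4->D; (3,4):dx=+7,dy=+1->C; (3,5):dx=+6,dy=+6->C; (3,6):dx=+9,dy=+4->C
  (4,5):dx=-1,dy=+5->D; (4,6):dx=+2,dy=+3->C; (5,6):dx=+3,dy=-2->D
Step 2: C = 7, D = 8, total pairs = 15.
Step 3: tau = (C - D)/(n(n-1)/2) = (7 - 8)/15 = -0.066667.
Step 4: Exact two-sided p-value (enumerate n! = 720 permutations of y under H0): p = 1.000000.
Step 5: alpha = 0.05. fail to reject H0.

tau_b = -0.0667 (C=7, D=8), p = 1.000000, fail to reject H0.


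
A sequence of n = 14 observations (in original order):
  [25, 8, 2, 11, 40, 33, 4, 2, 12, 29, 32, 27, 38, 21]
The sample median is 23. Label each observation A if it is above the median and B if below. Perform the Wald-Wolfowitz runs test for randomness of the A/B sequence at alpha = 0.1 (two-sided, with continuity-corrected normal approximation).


Step 1: Compute median = 23; label A = above, B = below.
Labels in order: ABBBAABBBAAAAB  (n_A = 7, n_B = 7)
Step 2: Count runs R = 6.
Step 3: Under H0 (random ordering), E[R] = 2*n_A*n_B/(n_A+n_B) + 1 = 2*7*7/14 + 1 = 8.0000.
        Var[R] = 2*n_A*n_B*(2*n_A*n_B - n_A - n_B) / ((n_A+n_B)^2 * (n_A+n_B-1)) = 8232/2548 = 3.2308.
        SD[R] = 1.7974.
Step 4: Continuity-corrected z = (R + 0.5 - E[R]) / SD[R] = (6 + 0.5 - 8.0000) / 1.7974 = -0.8345.
Step 5: Two-sided p-value via normal approximation = 2*(1 - Phi(|z|)) = 0.403986.
Step 6: alpha = 0.1. fail to reject H0.

R = 6, z = -0.8345, p = 0.403986, fail to reject H0.


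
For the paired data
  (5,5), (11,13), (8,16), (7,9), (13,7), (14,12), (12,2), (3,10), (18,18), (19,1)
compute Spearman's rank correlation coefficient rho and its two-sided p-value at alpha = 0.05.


Step 1: Rank x and y separately (midranks; no ties here).
rank(x): 5->2, 11->5, 8->4, 7->3, 13->7, 14->8, 12->6, 3->1, 18->9, 19->10
rank(y): 5->3, 13->8, 16->9, 9->5, 7->4, 12->7, 2->2, 10->6, 18->10, 1->1
Step 2: d_i = R_x(i) - R_y(i); compute d_i^2.
  (2-3)^2=1, (5-8)^2=9, (4-9)^2=25, (3-5)^2=4, (7-4)^2=9, (8-7)^2=1, (6-2)^2=16, (1-6)^2=25, (9-10)^2=1, (10-1)^2=81
sum(d^2) = 172.
Step 3: rho = 1 - 6*172 / (10*(10^2 - 1)) = 1 - 1032/990 = -0.042424.
Step 4: Under H0, t = rho * sqrt((n-2)/(1-rho^2)) = -0.1201 ~ t(8).
Step 5: Two-sided p-value from the t-distribution with 8 df = 0.907364.
Step 6: alpha = 0.05. fail to reject H0.

rho = -0.0424, p = 0.907364, fail to reject H0 at alpha = 0.05.


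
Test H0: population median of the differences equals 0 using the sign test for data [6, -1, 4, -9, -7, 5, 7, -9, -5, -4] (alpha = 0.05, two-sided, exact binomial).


Step 1: Discard zero differences. Original n = 10; n_eff = number of nonzero differences = 10.
Nonzero differences (with sign): +6, -1, +4, -9, -7, +5, +7, -9, -5, -4
Step 2: Count signs: positive = 4, negative = 6.
Step 3: Under H0: P(positive) = 0.5, so the number of positives S ~ Bin(10, 0.5).
Step 4: Two-sided exact p-value = sum of Bin(10,0.5) probabilities at or below the observed probability = 0.753906.
Step 5: alpha = 0.05. fail to reject H0.

n_eff = 10, pos = 4, neg = 6, p = 0.753906, fail to reject H0.


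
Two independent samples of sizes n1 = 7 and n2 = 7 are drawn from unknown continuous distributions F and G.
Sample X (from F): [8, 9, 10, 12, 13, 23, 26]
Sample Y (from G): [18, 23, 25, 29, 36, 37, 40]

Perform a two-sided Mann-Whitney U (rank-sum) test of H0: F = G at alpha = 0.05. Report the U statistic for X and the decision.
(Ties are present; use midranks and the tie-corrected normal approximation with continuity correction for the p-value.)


Step 1: Combine and sort all 14 observations; assign midranks.
sorted (value, group): (8,X), (9,X), (10,X), (12,X), (13,X), (18,Y), (23,X), (23,Y), (25,Y), (26,X), (29,Y), (36,Y), (37,Y), (40,Y)
ranks: 8->1, 9->2, 10->3, 12->4, 13->5, 18->6, 23->7.5, 23->7.5, 25->9, 26->10, 29->11, 36->12, 37->13, 40->14
Step 2: Rank sum for X: R1 = 1 + 2 + 3 + 4 + 5 + 7.5 + 10 = 32.5.
Step 3: U_X = R1 - n1(n1+1)/2 = 32.5 - 7*8/2 = 32.5 - 28 = 4.5.
       U_Y = n1*n2 - U_X = 49 - 4.5 = 44.5.
Step 4: Ties are present, so use the tie-corrected normal approximation (with continuity correction) for the p-value.
Step 5: p-value = 0.012618; compare to alpha = 0.05. reject H0.

U_X = 4.5, p = 0.012618, reject H0 at alpha = 0.05.


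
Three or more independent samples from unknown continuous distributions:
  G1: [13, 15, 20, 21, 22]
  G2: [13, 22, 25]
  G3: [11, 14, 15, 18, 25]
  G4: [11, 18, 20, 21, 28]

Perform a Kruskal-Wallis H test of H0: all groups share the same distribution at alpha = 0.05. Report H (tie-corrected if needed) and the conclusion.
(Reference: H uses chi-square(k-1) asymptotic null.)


Step 1: Combine all N = 18 observations and assign midranks.
sorted (value, group, rank): (11,G3,1.5), (11,G4,1.5), (13,G1,3.5), (13,G2,3.5), (14,G3,5), (15,G1,6.5), (15,G3,6.5), (18,G3,8.5), (18,G4,8.5), (20,G1,10.5), (20,G4,10.5), (21,G1,12.5), (21,G4,12.5), (22,G1,14.5), (22,G2,14.5), (25,G2,16.5), (25,G3,16.5), (28,G4,18)
Step 2: Sum ranks within each group.
R_1 = 47.5 (n_1 = 5)
R_2 = 34.5 (n_2 = 3)
R_3 = 38 (n_3 = 5)
R_4 = 51 (n_4 = 5)
Step 3: H = 12/(N(N+1)) * sum(R_i^2/n_i) - 3(N+1)
     = 12/(18*19) * (47.5^2/5 + 34.5^2/3 + 38^2/5 + 51^2/5) - 3*19
     = 0.035088 * 1657 - 57
     = 1.140351.
Step 4: Ties present; correction factor C = 1 - 48/(18^3 - 18) = 0.991744. Corrected H = 1.140351 / 0.991744 = 1.149844.
Step 5: Under H0, H ~ chi^2(3); p-value = 0.765057.
Step 6: alpha = 0.05. fail to reject H0.

H = 1.1498, df = 3, p = 0.765057, fail to reject H0.


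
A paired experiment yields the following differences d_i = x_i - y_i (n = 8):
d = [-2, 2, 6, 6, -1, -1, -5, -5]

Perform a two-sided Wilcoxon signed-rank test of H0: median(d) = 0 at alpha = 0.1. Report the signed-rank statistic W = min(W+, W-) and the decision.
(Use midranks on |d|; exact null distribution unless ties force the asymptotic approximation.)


Step 1: Drop any zero differences (none here) and take |d_i|.
|d| = [2, 2, 6, 6, 1, 1, 5, 5]
Step 2: Midrank |d_i| (ties get averaged ranks).
ranks: |2|->3.5, |2|->3.5, |6|->7.5, |6|->7.5, |1|->1.5, |1|->1.5, |5|->5.5, |5|->5.5
Step 3: Attach original signs; sum ranks with positive sign and with negative sign.
W+ = 3.5 + 7.5 + 7.5 = 18.5
W- = 3.5 + 1.5 + 1.5 + 5.5 + 5.5 = 17.5
(Check: W+ + W- = 36 should equal n(n+1)/2 = 36.)
Step 4: Test statistic W = min(W+, W-) = 17.5.
Step 5: Ties in |d|, so use the tie-corrected normal approximation.
        E[W] = n(n+1)/4 = 8*9/4 = 18.
        Tie groups: |d|=1 (t=2), |d|=2 (t=2), |d|=5 (t=2), |d|=6 (t=2); sum(t^3 - t) = 24.
        Var[W] = n(n+1)(2n+1)/24 - sum(t^3-t)/48 = 1224/24 - 24/48 = 50.5.
        z = (W - E[W]) / sqrt(Var[W]) = (17.5 - 18) / 7.1063 = -0.0704.
        Two-sided p = 2*Phi(z) = 0.943907.
Step 6: alpha = 0.1. fail to reject H0.

W+ = 18.5, W- = 17.5, W = min = 17.5, p = 0.943907, fail to reject H0.


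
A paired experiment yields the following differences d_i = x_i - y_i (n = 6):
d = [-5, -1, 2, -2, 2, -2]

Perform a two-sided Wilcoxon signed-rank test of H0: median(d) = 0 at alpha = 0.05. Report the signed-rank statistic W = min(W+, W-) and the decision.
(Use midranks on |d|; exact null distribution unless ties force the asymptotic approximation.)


Step 1: Drop any zero differences (none here) and take |d_i|.
|d| = [5, 1, 2, 2, 2, 2]
Step 2: Midrank |d_i| (ties get averaged ranks).
ranks: |5|->6, |1|->1, |2|->3.5, |2|->3.5, |2|->3.5, |2|->3.5
Step 3: Attach original signs; sum ranks with positive sign and with negative sign.
W+ = 3.5 + 3.5 = 7
W- = 6 + 1 + 3.5 + 3.5 = 14
(Check: W+ + W- = 21 should equal n(n+1)/2 = 21.)
Step 4: Test statistic W = min(W+, W-) = 7.
Step 5: Ties in |d|, so use the tie-corrected normal approximation.
        E[W] = n(n+1)/4 = 6*7/4 = 10.5.
        Tie groups: |d|=2 (t=4); sum(t^3 - t) = 60.
        Var[W] = n(n+1)(2n+1)/24 - sum(t^3-t)/48 = 546/24 - 60/48 = 21.5.
        z = (W - E[W]) / sqrt(Var[W]) = (7 - 10.5) / 4.6368 = -0.7548.
        Two-sided p = 2*Phi(z) = 0.450351.
Step 6: alpha = 0.05. fail to reject H0.

W+ = 7, W- = 14, W = min = 7, p = 0.450351, fail to reject H0.


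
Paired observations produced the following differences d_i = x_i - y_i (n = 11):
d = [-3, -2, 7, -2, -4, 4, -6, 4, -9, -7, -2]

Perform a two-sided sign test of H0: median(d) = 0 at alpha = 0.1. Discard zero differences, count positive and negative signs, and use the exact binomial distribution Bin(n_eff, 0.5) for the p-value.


Step 1: Discard zero differences. Original n = 11; n_eff = number of nonzero differences = 11.
Nonzero differences (with sign): -3, -2, +7, -2, -4, +4, -6, +4, -9, -7, -2
Step 2: Count signs: positive = 3, negative = 8.
Step 3: Under H0: P(positive) = 0.5, so the number of positives S ~ Bin(11, 0.5).
Step 4: Two-sided exact p-value = sum of Bin(11,0.5) probabilities at or below the observed probability = 0.226562.
Step 5: alpha = 0.1. fail to reject H0.

n_eff = 11, pos = 3, neg = 8, p = 0.226562, fail to reject H0.


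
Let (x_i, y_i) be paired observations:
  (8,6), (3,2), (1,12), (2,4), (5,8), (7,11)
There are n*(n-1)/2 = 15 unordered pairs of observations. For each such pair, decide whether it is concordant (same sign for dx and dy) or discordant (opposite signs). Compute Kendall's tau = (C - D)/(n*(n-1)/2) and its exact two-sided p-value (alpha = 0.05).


Step 1: Enumerate the 15 unordered pairs (i,j) with i<j and classify each by sign(x_j-x_i) * sign(y_j-y_i).
  (1,2):dx=-5,dy=-4->C; (1,3):dx=-7,dy=+6->D; (1,4):dx=-6,dy=-2->C; (1,5):dx=-3,dy=+2->D
  (1,6):dx=-1,dy=+5->D; (2,3):dx=-2,dy=+10->D; (2,4):dx=-1,dy=+2->D; (2,5):dx=+2,dy=+6->C
  (2,6):dx=+4,dy=+9->C; (3,4):dx=+1,dy=-8->D; (3,5):dx=+4,dy=-4->D; (3,6):dx=+6,dy=-1->D
  (4,5):dx=+3,dy=+4->C; (4,6):dx=+5,dy=+7->C; (5,6):dx=+2,dy=+3->C
Step 2: C = 7, D = 8, total pairs = 15.
Step 3: tau = (C - D)/(n(n-1)/2) = (7 - 8)/15 = -0.066667.
Step 4: Exact two-sided p-value (enumerate n! = 720 permutations of y under H0): p = 1.000000.
Step 5: alpha = 0.05. fail to reject H0.

tau_b = -0.0667 (C=7, D=8), p = 1.000000, fail to reject H0.


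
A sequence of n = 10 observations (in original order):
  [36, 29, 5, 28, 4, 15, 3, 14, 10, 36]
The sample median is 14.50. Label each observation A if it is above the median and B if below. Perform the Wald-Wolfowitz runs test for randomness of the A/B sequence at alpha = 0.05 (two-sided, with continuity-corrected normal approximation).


Step 1: Compute median = 14.50; label A = above, B = below.
Labels in order: AABABABBBA  (n_A = 5, n_B = 5)
Step 2: Count runs R = 7.
Step 3: Under H0 (random ordering), E[R] = 2*n_A*n_B/(n_A+n_B) + 1 = 2*5*5/10 + 1 = 6.0000.
        Var[R] = 2*n_A*n_B*(2*n_A*n_B - n_A - n_B) / ((n_A+n_B)^2 * (n_A+n_B-1)) = 2000/900 = 2.2222.
        SD[R] = 1.4907.
Step 4: Continuity-corrected z = (R - 0.5 - E[R]) / SD[R] = (7 - 0.5 - 6.0000) / 1.4907 = 0.3354.
Step 5: Two-sided p-value via normal approximation = 2*(1 - Phi(|z|)) = 0.737316.
Step 6: alpha = 0.05. fail to reject H0.

R = 7, z = 0.3354, p = 0.737316, fail to reject H0.


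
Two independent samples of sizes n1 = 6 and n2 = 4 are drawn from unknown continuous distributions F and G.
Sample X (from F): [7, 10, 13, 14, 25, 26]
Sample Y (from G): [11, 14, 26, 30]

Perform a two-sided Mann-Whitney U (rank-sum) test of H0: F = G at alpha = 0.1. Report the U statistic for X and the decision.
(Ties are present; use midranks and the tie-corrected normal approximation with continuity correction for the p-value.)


Step 1: Combine and sort all 10 observations; assign midranks.
sorted (value, group): (7,X), (10,X), (11,Y), (13,X), (14,X), (14,Y), (25,X), (26,X), (26,Y), (30,Y)
ranks: 7->1, 10->2, 11->3, 13->4, 14->5.5, 14->5.5, 25->7, 26->8.5, 26->8.5, 30->10
Step 2: Rank sum for X: R1 = 1 + 2 + 4 + 5.5 + 7 + 8.5 = 28.
Step 3: U_X = R1 - n1(n1+1)/2 = 28 - 6*7/2 = 28 - 21 = 7.
       U_Y = n1*n2 - U_X = 24 - 7 = 17.
Step 4: Ties are present, so use the tie-corrected normal approximation (with continuity correction) for the p-value.
Step 5: p-value = 0.334409; compare to alpha = 0.1. fail to reject H0.

U_X = 7, p = 0.334409, fail to reject H0 at alpha = 0.1.


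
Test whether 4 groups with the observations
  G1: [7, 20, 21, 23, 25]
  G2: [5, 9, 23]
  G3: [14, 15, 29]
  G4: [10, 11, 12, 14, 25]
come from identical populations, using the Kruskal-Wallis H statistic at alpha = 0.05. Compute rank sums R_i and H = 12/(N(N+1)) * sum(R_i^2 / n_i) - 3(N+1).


Step 1: Combine all N = 16 observations and assign midranks.
sorted (value, group, rank): (5,G2,1), (7,G1,2), (9,G2,3), (10,G4,4), (11,G4,5), (12,G4,6), (14,G3,7.5), (14,G4,7.5), (15,G3,9), (20,G1,10), (21,G1,11), (23,G1,12.5), (23,G2,12.5), (25,G1,14.5), (25,G4,14.5), (29,G3,16)
Step 2: Sum ranks within each group.
R_1 = 50 (n_1 = 5)
R_2 = 16.5 (n_2 = 3)
R_3 = 32.5 (n_3 = 3)
R_4 = 37 (n_4 = 5)
Step 3: H = 12/(N(N+1)) * sum(R_i^2/n_i) - 3(N+1)
     = 12/(16*17) * (50^2/5 + 16.5^2/3 + 32.5^2/3 + 37^2/5) - 3*17
     = 0.044118 * 1216.63 - 51
     = 2.675000.
Step 4: Ties present; correction factor C = 1 - 18/(16^3 - 16) = 0.995588. Corrected H = 2.675000 / 0.995588 = 2.686854.
Step 5: Under H0, H ~ chi^2(3); p-value = 0.442466.
Step 6: alpha = 0.05. fail to reject H0.

H = 2.6869, df = 3, p = 0.442466, fail to reject H0.


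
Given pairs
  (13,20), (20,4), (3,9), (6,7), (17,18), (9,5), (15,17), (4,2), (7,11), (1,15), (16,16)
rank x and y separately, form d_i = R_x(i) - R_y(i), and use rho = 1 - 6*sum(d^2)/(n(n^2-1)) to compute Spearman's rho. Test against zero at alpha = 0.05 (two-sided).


Step 1: Rank x and y separately (midranks; no ties here).
rank(x): 13->7, 20->11, 3->2, 6->4, 17->10, 9->6, 15->8, 4->3, 7->5, 1->1, 16->9
rank(y): 20->11, 4->2, 9->5, 7->4, 18->10, 5->3, 17->9, 2->1, 11->6, 15->7, 16->8
Step 2: d_i = R_x(i) - R_y(i); compute d_i^2.
  (7-11)^2=16, (11-2)^2=81, (2-5)^2=9, (4-4)^2=0, (10-10)^2=0, (6-3)^2=9, (8-9)^2=1, (3-1)^2=4, (5-6)^2=1, (1-7)^2=36, (9-8)^2=1
sum(d^2) = 158.
Step 3: rho = 1 - 6*158 / (11*(11^2 - 1)) = 1 - 948/1320 = 0.281818.
Step 4: Under H0, t = rho * sqrt((n-2)/(1-rho^2)) = 0.8812 ~ t(9).
Step 5: Two-sided p-value from the t-distribution with 9 df = 0.401145.
Step 6: alpha = 0.05. fail to reject H0.

rho = 0.2818, p = 0.401145, fail to reject H0 at alpha = 0.05.


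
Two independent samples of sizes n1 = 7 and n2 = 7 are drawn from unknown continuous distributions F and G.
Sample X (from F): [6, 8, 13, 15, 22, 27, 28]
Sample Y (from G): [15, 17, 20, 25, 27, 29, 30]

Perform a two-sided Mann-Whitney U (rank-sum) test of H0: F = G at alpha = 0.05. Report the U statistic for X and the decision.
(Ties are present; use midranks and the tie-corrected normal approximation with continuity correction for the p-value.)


Step 1: Combine and sort all 14 observations; assign midranks.
sorted (value, group): (6,X), (8,X), (13,X), (15,X), (15,Y), (17,Y), (20,Y), (22,X), (25,Y), (27,X), (27,Y), (28,X), (29,Y), (30,Y)
ranks: 6->1, 8->2, 13->3, 15->4.5, 15->4.5, 17->6, 20->7, 22->8, 25->9, 27->10.5, 27->10.5, 28->12, 29->13, 30->14
Step 2: Rank sum for X: R1 = 1 + 2 + 3 + 4.5 + 8 + 10.5 + 12 = 41.
Step 3: U_X = R1 - n1(n1+1)/2 = 41 - 7*8/2 = 41 - 28 = 13.
       U_Y = n1*n2 - U_X = 49 - 13 = 36.
Step 4: Ties are present, so use the tie-corrected normal approximation (with continuity correction) for the p-value.
Step 5: p-value = 0.158945; compare to alpha = 0.05. fail to reject H0.

U_X = 13, p = 0.158945, fail to reject H0 at alpha = 0.05.


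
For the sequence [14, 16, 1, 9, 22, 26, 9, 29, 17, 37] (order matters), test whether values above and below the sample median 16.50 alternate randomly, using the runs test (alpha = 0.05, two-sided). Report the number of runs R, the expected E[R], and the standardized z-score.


Step 1: Compute median = 16.50; label A = above, B = below.
Labels in order: BBBBAABAAA  (n_A = 5, n_B = 5)
Step 2: Count runs R = 4.
Step 3: Under H0 (random ordering), E[R] = 2*n_A*n_B/(n_A+n_B) + 1 = 2*5*5/10 + 1 = 6.0000.
        Var[R] = 2*n_A*n_B*(2*n_A*n_B - n_A - n_B) / ((n_A+n_B)^2 * (n_A+n_B-1)) = 2000/900 = 2.2222.
        SD[R] = 1.4907.
Step 4: Continuity-corrected z = (R + 0.5 - E[R]) / SD[R] = (4 + 0.5 - 6.0000) / 1.4907 = -1.0062.
Step 5: Two-sided p-value via normal approximation = 2*(1 - Phi(|z|)) = 0.314305.
Step 6: alpha = 0.05. fail to reject H0.

R = 4, z = -1.0062, p = 0.314305, fail to reject H0.


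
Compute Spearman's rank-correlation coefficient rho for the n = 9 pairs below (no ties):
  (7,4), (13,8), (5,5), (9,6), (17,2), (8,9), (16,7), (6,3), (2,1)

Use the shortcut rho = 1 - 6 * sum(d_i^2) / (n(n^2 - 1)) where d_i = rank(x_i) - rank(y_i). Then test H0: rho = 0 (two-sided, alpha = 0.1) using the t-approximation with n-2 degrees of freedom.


Step 1: Rank x and y separately (midranks; no ties here).
rank(x): 7->4, 13->7, 5->2, 9->6, 17->9, 8->5, 16->8, 6->3, 2->1
rank(y): 4->4, 8->8, 5->5, 6->6, 2->2, 9->9, 7->7, 3->3, 1->1
Step 2: d_i = R_x(i) - R_y(i); compute d_i^2.
  (4-4)^2=0, (7-8)^2=1, (2-5)^2=9, (6-6)^2=0, (9-2)^2=49, (5-9)^2=16, (8-7)^2=1, (3-3)^2=0, (1-1)^2=0
sum(d^2) = 76.
Step 3: rho = 1 - 6*76 / (9*(9^2 - 1)) = 1 - 456/720 = 0.366667.
Step 4: Under H0, t = rho * sqrt((n-2)/(1-rho^2)) = 1.0427 ~ t(7).
Step 5: Two-sided p-value from the t-distribution with 7 df = 0.331740.
Step 6: alpha = 0.1. fail to reject H0.

rho = 0.3667, p = 0.331740, fail to reject H0 at alpha = 0.1.


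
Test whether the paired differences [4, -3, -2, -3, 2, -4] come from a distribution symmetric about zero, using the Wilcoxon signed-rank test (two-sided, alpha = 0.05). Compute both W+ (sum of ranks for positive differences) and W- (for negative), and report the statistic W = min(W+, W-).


Step 1: Drop any zero differences (none here) and take |d_i|.
|d| = [4, 3, 2, 3, 2, 4]
Step 2: Midrank |d_i| (ties get averaged ranks).
ranks: |4|->5.5, |3|->3.5, |2|->1.5, |3|->3.5, |2|->1.5, |4|->5.5
Step 3: Attach original signs; sum ranks with positive sign and with negative sign.
W+ = 5.5 + 1.5 = 7
W- = 3.5 + 1.5 + 3.5 + 5.5 = 14
(Check: W+ + W- = 21 should equal n(n+1)/2 = 21.)
Step 4: Test statistic W = min(W+, W-) = 7.
Step 5: Ties in |d|, so use the tie-corrected normal approximation.
        E[W] = n(n+1)/4 = 6*7/4 = 10.5.
        Tie groups: |d|=2 (t=2), |d|=3 (t=2), |d|=4 (t=2); sum(t^3 - t) = 18.
        Var[W] = n(n+1)(2n+1)/24 - sum(t^3-t)/48 = 546/24 - 18/48 = 22.375.
        z = (W - E[W]) / sqrt(Var[W]) = (7 - 10.5) / 4.7302 = -0.7399.
        Two-sided p = 2*Phi(z) = 0.459347.
Step 6: alpha = 0.05. fail to reject H0.

W+ = 7, W- = 14, W = min = 7, p = 0.459347, fail to reject H0.


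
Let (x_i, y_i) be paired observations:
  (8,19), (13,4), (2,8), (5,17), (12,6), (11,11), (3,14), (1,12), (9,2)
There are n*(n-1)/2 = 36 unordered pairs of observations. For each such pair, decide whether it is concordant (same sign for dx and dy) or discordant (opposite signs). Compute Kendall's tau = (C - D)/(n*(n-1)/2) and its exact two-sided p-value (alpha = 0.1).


Step 1: Enumerate the 36 unordered pairs (i,j) with i<j and classify each by sign(x_j-x_i) * sign(y_j-y_i).
  (1,2):dx=+5,dy=-15->D; (1,3):dx=-6,dy=-11->C; (1,4):dx=-3,dy=-2->C; (1,5):dx=+4,dy=-13->D
  (1,6):dx=+3,dy=-8->D; (1,7):dx=-5,dy=-5->C; (1,8):dx=-7,dy=-7->C; (1,9):dx=+1,dy=-17->D
  (2,3):dx=-11,dy=+4->D; (2,4):dx=-8,dy=+13->D; (2,5):dx=-1,dy=+2->D; (2,6):dx=-2,dy=+7->D
  (2,7):dx=-10,dy=+10->D; (2,8):dx=-12,dy=+8->D; (2,9):dx=-4,dy=-2->C; (3,4):dx=+3,dy=+9->C
  (3,5):dx=+10,dy=-2->D; (3,6):dx=+9,dy=+3->C; (3,7):dx=+1,dy=+6->C; (3,8):dx=-1,dy=+4->D
  (3,9):dx=+7,dy=-6->D; (4,5):dx=+7,dy=-11->D; (4,6):dx=+6,dy=-6->D; (4,7):dx=-2,dy=-3->C
  (4,8):dx=-4,dy=-5->C; (4,9):dx=+4,dy=-15->D; (5,6):dx=-1,dy=+5->D; (5,7):dx=-9,dy=+8->D
  (5,8):dx=-11,dy=+6->D; (5,9):dx=-3,dy=-4->C; (6,7):dx=-8,dy=+3->D; (6,8):dx=-10,dy=+1->D
  (6,9):dx=-2,dy=-9->C; (7,8):dx=-2,dy=-2->C; (7,9):dx=+6,dy=-12->D; (8,9):dx=+8,dy=-10->D
Step 2: C = 13, D = 23, total pairs = 36.
Step 3: tau = (C - D)/(n(n-1)/2) = (13 - 23)/36 = -0.277778.
Step 4: Exact two-sided p-value (enumerate n! = 362880 permutations of y under H0): p = 0.358488.
Step 5: alpha = 0.1. fail to reject H0.

tau_b = -0.2778 (C=13, D=23), p = 0.358488, fail to reject H0.


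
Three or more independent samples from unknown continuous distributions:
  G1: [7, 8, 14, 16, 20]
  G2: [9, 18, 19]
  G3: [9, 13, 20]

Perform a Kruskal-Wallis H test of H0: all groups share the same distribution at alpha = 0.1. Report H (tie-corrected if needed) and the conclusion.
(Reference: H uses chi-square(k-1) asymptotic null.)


Step 1: Combine all N = 11 observations and assign midranks.
sorted (value, group, rank): (7,G1,1), (8,G1,2), (9,G2,3.5), (9,G3,3.5), (13,G3,5), (14,G1,6), (16,G1,7), (18,G2,8), (19,G2,9), (20,G1,10.5), (20,G3,10.5)
Step 2: Sum ranks within each group.
R_1 = 26.5 (n_1 = 5)
R_2 = 20.5 (n_2 = 3)
R_3 = 19 (n_3 = 3)
Step 3: H = 12/(N(N+1)) * sum(R_i^2/n_i) - 3(N+1)
     = 12/(11*12) * (26.5^2/5 + 20.5^2/3 + 19^2/3) - 3*12
     = 0.090909 * 400.867 - 36
     = 0.442424.
Step 4: Ties present; correction factor C = 1 - 12/(11^3 - 11) = 0.990909. Corrected H = 0.442424 / 0.990909 = 0.446483.
Step 5: Under H0, H ~ chi^2(2); p-value = 0.799922.
Step 6: alpha = 0.1. fail to reject H0.

H = 0.4465, df = 2, p = 0.799922, fail to reject H0.


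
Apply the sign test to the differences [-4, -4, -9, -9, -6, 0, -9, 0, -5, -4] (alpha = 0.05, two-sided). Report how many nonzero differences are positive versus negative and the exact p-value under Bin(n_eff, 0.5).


Step 1: Discard zero differences. Original n = 10; n_eff = number of nonzero differences = 8.
Nonzero differences (with sign): -4, -4, -9, -9, -6, -9, -5, -4
Step 2: Count signs: positive = 0, negative = 8.
Step 3: Under H0: P(positive) = 0.5, so the number of positives S ~ Bin(8, 0.5).
Step 4: Two-sided exact p-value = sum of Bin(8,0.5) probabilities at or below the observed probability = 0.007812.
Step 5: alpha = 0.05. reject H0.

n_eff = 8, pos = 0, neg = 8, p = 0.007812, reject H0.


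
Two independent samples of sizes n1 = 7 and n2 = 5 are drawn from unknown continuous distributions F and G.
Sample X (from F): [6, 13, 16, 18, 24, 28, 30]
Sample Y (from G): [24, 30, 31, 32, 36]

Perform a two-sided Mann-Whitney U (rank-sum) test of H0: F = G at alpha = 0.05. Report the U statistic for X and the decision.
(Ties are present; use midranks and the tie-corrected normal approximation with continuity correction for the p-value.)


Step 1: Combine and sort all 12 observations; assign midranks.
sorted (value, group): (6,X), (13,X), (16,X), (18,X), (24,X), (24,Y), (28,X), (30,X), (30,Y), (31,Y), (32,Y), (36,Y)
ranks: 6->1, 13->2, 16->3, 18->4, 24->5.5, 24->5.5, 28->7, 30->8.5, 30->8.5, 31->10, 32->11, 36->12
Step 2: Rank sum for X: R1 = 1 + 2 + 3 + 4 + 5.5 + 7 + 8.5 = 31.
Step 3: U_X = R1 - n1(n1+1)/2 = 31 - 7*8/2 = 31 - 28 = 3.
       U_Y = n1*n2 - U_X = 35 - 3 = 32.
Step 4: Ties are present, so use the tie-corrected normal approximation (with continuity correction) for the p-value.
Step 5: p-value = 0.022514; compare to alpha = 0.05. reject H0.

U_X = 3, p = 0.022514, reject H0 at alpha = 0.05.


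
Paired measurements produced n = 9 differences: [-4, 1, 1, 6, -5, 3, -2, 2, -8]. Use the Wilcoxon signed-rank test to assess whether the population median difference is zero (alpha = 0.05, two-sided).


Step 1: Drop any zero differences (none here) and take |d_i|.
|d| = [4, 1, 1, 6, 5, 3, 2, 2, 8]
Step 2: Midrank |d_i| (ties get averaged ranks).
ranks: |4|->6, |1|->1.5, |1|->1.5, |6|->8, |5|->7, |3|->5, |2|->3.5, |2|->3.5, |8|->9
Step 3: Attach original signs; sum ranks with positive sign and with negative sign.
W+ = 1.5 + 1.5 + 8 + 5 + 3.5 = 19.5
W- = 6 + 7 + 3.5 + 9 = 25.5
(Check: W+ + W- = 45 should equal n(n+1)/2 = 45.)
Step 4: Test statistic W = min(W+, W-) = 19.5.
Step 5: Ties in |d|, so use the tie-corrected normal approximation.
        E[W] = n(n+1)/4 = 9*10/4 = 22.5.
        Tie groups: |d|=1 (t=2), |d|=2 (t=2); sum(t^3 - t) = 12.
        Var[W] = n(n+1)(2n+1)/24 - sum(t^3-t)/48 = 1710/24 - 12/48 = 71.
        z = (W - E[W]) / sqrt(Var[W]) = (19.5 - 22.5) / 8.4261 = -0.3560.
        Two-sided p = 2*Phi(z) = 0.721815.
Step 6: alpha = 0.05. fail to reject H0.

W+ = 19.5, W- = 25.5, W = min = 19.5, p = 0.721815, fail to reject H0.


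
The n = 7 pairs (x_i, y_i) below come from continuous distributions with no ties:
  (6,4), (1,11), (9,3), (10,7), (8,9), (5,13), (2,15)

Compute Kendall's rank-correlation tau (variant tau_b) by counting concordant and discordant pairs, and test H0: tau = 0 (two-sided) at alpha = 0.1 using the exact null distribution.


Step 1: Enumerate the 21 unordered pairs (i,j) with i<j and classify each by sign(x_j-x_i) * sign(y_j-y_i).
  (1,2):dx=-5,dy=+7->D; (1,3):dx=+3,dy=-1->D; (1,4):dx=+4,dy=+3->C; (1,5):dx=+2,dy=+5->C
  (1,6):dx=-1,dy=+9->D; (1,7):dx=-4,dy=+11->D; (2,3):dx=+8,dy=-8->D; (2,4):dx=+9,dy=-4->D
  (2,5):dx=+7,dy=-2->D; (2,6):dx=+4,dy=+2->C; (2,7):dx=+1,dy=+4->C; (3,4):dx=+1,dy=+4->C
  (3,5):dx=-1,dy=+6->D; (3,6):dx=-4,dy=+10->D; (3,7):dx=-7,dy=+12->D; (4,5):dx=-2,dy=+2->D
  (4,6):dx=-5,dy=+6->D; (4,7):dx=-8,dy=+8->D; (5,6):dx=-3,dy=+4->D; (5,7):dx=-6,dy=+6->D
  (6,7):dx=-3,dy=+2->D
Step 2: C = 5, D = 16, total pairs = 21.
Step 3: tau = (C - D)/(n(n-1)/2) = (5 - 16)/21 = -0.523810.
Step 4: Exact two-sided p-value (enumerate n! = 5040 permutations of y under H0): p = 0.136111.
Step 5: alpha = 0.1. fail to reject H0.

tau_b = -0.5238 (C=5, D=16), p = 0.136111, fail to reject H0.


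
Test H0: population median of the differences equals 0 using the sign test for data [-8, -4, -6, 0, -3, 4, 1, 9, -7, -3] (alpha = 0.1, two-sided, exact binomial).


Step 1: Discard zero differences. Original n = 10; n_eff = number of nonzero differences = 9.
Nonzero differences (with sign): -8, -4, -6, -3, +4, +1, +9, -7, -3
Step 2: Count signs: positive = 3, negative = 6.
Step 3: Under H0: P(positive) = 0.5, so the number of positives S ~ Bin(9, 0.5).
Step 4: Two-sided exact p-value = sum of Bin(9,0.5) probabilities at or below the observed probability = 0.507812.
Step 5: alpha = 0.1. fail to reject H0.

n_eff = 9, pos = 3, neg = 6, p = 0.507812, fail to reject H0.


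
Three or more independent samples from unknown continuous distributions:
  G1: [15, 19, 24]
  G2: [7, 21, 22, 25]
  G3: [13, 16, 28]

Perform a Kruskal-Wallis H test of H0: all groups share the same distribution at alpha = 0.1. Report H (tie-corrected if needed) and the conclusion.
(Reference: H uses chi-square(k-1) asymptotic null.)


Step 1: Combine all N = 10 observations and assign midranks.
sorted (value, group, rank): (7,G2,1), (13,G3,2), (15,G1,3), (16,G3,4), (19,G1,5), (21,G2,6), (22,G2,7), (24,G1,8), (25,G2,9), (28,G3,10)
Step 2: Sum ranks within each group.
R_1 = 16 (n_1 = 3)
R_2 = 23 (n_2 = 4)
R_3 = 16 (n_3 = 3)
Step 3: H = 12/(N(N+1)) * sum(R_i^2/n_i) - 3(N+1)
     = 12/(10*11) * (16^2/3 + 23^2/4 + 16^2/3) - 3*11
     = 0.109091 * 302.917 - 33
     = 0.045455.
Step 4: No ties, so H is used without correction.
Step 5: Under H0, H ~ chi^2(2); p-value = 0.977529.
Step 6: alpha = 0.1. fail to reject H0.

H = 0.0455, df = 2, p = 0.977529, fail to reject H0.


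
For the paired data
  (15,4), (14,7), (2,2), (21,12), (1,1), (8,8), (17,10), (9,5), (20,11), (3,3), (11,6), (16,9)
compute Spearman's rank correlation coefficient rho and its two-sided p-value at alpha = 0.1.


Step 1: Rank x and y separately (midranks; no ties here).
rank(x): 15->8, 14->7, 2->2, 21->12, 1->1, 8->4, 17->10, 9->5, 20->11, 3->3, 11->6, 16->9
rank(y): 4->4, 7->7, 2->2, 12->12, 1->1, 8->8, 10->10, 5->5, 11->11, 3->3, 6->6, 9->9
Step 2: d_i = R_x(i) - R_y(i); compute d_i^2.
  (8-4)^2=16, (7-7)^2=0, (2-2)^2=0, (12-12)^2=0, (1-1)^2=0, (4-8)^2=16, (10-10)^2=0, (5-5)^2=0, (11-11)^2=0, (3-3)^2=0, (6-6)^2=0, (9-9)^2=0
sum(d^2) = 32.
Step 3: rho = 1 - 6*32 / (12*(12^2 - 1)) = 1 - 192/1716 = 0.888112.
Step 4: Under H0, t = rho * sqrt((n-2)/(1-rho^2)) = 6.1103 ~ t(10).
Step 5: Two-sided p-value from the t-distribution with 10 df = 0.000114.
Step 6: alpha = 0.1. reject H0.

rho = 0.8881, p = 0.000114, reject H0 at alpha = 0.1.


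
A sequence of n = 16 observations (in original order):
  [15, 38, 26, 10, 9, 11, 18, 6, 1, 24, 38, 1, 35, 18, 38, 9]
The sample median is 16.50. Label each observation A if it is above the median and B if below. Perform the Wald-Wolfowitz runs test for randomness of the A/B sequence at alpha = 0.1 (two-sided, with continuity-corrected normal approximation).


Step 1: Compute median = 16.50; label A = above, B = below.
Labels in order: BAABBBABBAABAAAB  (n_A = 8, n_B = 8)
Step 2: Count runs R = 9.
Step 3: Under H0 (random ordering), E[R] = 2*n_A*n_B/(n_A+n_B) + 1 = 2*8*8/16 + 1 = 9.0000.
        Var[R] = 2*n_A*n_B*(2*n_A*n_B - n_A - n_B) / ((n_A+n_B)^2 * (n_A+n_B-1)) = 14336/3840 = 3.7333.
        SD[R] = 1.9322.
Step 4: R = E[R], so z = 0 with no continuity correction.
Step 5: Two-sided p-value via normal approximation = 2*(1 - Phi(|z|)) = 1.000000.
Step 6: alpha = 0.1. fail to reject H0.

R = 9, z = 0.0000, p = 1.000000, fail to reject H0.


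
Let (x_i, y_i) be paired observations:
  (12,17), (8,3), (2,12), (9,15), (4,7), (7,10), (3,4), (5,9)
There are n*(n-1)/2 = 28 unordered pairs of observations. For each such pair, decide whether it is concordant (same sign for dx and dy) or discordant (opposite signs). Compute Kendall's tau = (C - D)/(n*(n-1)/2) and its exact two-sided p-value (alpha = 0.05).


Step 1: Enumerate the 28 unordered pairs (i,j) with i<j and classify each by sign(x_j-x_i) * sign(y_j-y_i).
  (1,2):dx=-4,dy=-14->C; (1,3):dx=-10,dy=-5->C; (1,4):dx=-3,dy=-2->C; (1,5):dx=-8,dy=-10->C
  (1,6):dx=-5,dy=-7->C; (1,7):dx=-9,dy=-13->C; (1,8):dx=-7,dy=-8->C; (2,3):dx=-6,dy=+9->D
  (2,4):dx=+1,dy=+12->C; (2,5):dx=-4,dy=+4->D; (2,6):dx=-1,dy=+7->D; (2,7):dx=-5,dy=+1->D
  (2,8):dx=-3,dy=+6->D; (3,4):dx=+7,dy=+3->C; (3,5):dx=+2,dy=-5->D; (3,6):dx=+5,dy=-2->D
  (3,7):dx=+1,dy=-8->D; (3,8):dx=+3,dy=-3->D; (4,5):dx=-5,dy=-8->C; (4,6):dx=-2,dy=-5->C
  (4,7):dx=-6,dy=-11->C; (4,8):dx=-4,dy=-6->C; (5,6):dx=+3,dy=+3->C; (5,7):dx=-1,dy=-3->C
  (5,8):dx=+1,dy=+2->C; (6,7):dx=-4,dy=-6->C; (6,8):dx=-2,dy=-1->C; (7,8):dx=+2,dy=+5->C
Step 2: C = 19, D = 9, total pairs = 28.
Step 3: tau = (C - D)/(n(n-1)/2) = (19 - 9)/28 = 0.357143.
Step 4: Exact two-sided p-value (enumerate n! = 40320 permutations of y under H0): p = 0.275099.
Step 5: alpha = 0.05. fail to reject H0.

tau_b = 0.3571 (C=19, D=9), p = 0.275099, fail to reject H0.
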